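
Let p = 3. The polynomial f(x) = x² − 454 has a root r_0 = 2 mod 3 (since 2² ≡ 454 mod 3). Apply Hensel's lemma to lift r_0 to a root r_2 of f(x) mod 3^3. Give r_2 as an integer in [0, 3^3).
r_2 = 20 (mod 27)

Hensel's recurrence: r_{i+1} = r_i − f(r_i)·(f′(r_i))^{-1} mod 3^{i+2}, with f′(x) = 2x. Iterate:
  r_0 = 2 (mod 3)
  r_1 = 2 (mod 9)
  r_2 = 20 (mod 27)
Final: r_2 = 20, and one checks f(r_2) ≡ 0 mod 3^3.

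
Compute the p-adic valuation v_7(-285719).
v_7(-285719) = 5

v_7(n) is the largest exponent k such that 7^k divides n. Factor out: -285719 = -7^5 · 17. (Sign doesn't affect v_p.) So v_7(-285719) = 5.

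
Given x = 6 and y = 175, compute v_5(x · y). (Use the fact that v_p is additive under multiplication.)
v_5(1050) = 2

v_p(x) = 0 (factor: 6 = 5^0 · 6); v_p(y) = 2 (factor: 175 = 5^2 · 7). Additivity: v_p(xy) = v_p(x) + v_p(y) = 0 + 2 = 2. (Direct check: xy = 1050 = 5^2 · (42).)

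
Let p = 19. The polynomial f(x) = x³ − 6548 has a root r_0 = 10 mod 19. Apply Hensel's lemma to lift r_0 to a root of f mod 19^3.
r_2 = 3316 (mod 6859)

Hensel: r_{i+1} = r_i − f(r_i)/f′(r_i) mod 19^{i+2}, where f′(x) = 3x². Iterate:
  r_0 = 10 (mod 19)
  r_1 = 67 (mod 361)
  r_2 = 3316 (mod 6859)
Final: r = 3316 with f(r) ≡ 0 mod 19^3.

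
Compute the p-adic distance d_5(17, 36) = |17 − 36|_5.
d_5(17, 36) = 1

Step 1 — x − y = 17 − 36 = -19. Step 2 — v_5(-19) = 0 (factor: -19 = −(5^0 · 19); the sign does not affect v_p). Step 3 — |x − y|_5 = 5^{0} = 1.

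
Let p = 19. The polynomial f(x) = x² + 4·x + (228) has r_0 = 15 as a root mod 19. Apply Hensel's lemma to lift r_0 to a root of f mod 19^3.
r_2 = 2580 (mod 6859)

Hensel: r_{i+1} = r_i − f(r_i)·(f′(r_i))^{-1} mod 19^{i+2}, f′(x) = 2x + 4. Iterate:
  r_0 = 15 (mod 19)
  r_1 = 53 (mod 361)
  r_2 = 2580 (mod 6859)
Final: r = 2580 satisfies f(r) ≡ 0 mod 19^3.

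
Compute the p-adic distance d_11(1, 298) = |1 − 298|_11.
d_11(1, 298) = 1/11

Step 1 — x − y = 1 − 298 = -297. Step 2 — v_11(-297) = 1 (factor: -297 = −(11^1 · 27); the sign does not affect v_p). Step 3 — |x − y|_11 = 11^{-1} = 1/11.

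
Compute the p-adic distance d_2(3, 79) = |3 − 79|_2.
d_2(3, 79) = 1/4

Step 1 — x − y = 3 − 79 = -76. Step 2 — v_2(-76) = 2 (factor: -76 = −(2^2 · 19); the sign does not affect v_p). Step 3 — |x − y|_2 = 2^{-2} = 1/4.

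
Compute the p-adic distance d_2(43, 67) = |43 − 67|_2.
d_2(43, 67) = 1/8

Step 1 — x − y = 43 − 67 = -24. Step 2 — v_2(-24) = 3 (factor: -24 = −(2^3 · 3); the sign does not affect v_p). Step 3 — |x − y|_2 = 2^{-3} = 1/8.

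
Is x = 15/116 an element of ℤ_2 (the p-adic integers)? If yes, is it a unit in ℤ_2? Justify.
x ∉ ℤ_2 (v_2(x) = -2 < 0)

ℤ_2 = {x ∈ ℚ_2 : v_2(x) ≥ 0} and ℤ_2^× = {x ∈ ℤ_2 : v_2(x) = 0}. Here v_2(15/116) = v_2(num) − v_2(den) = -2; compare against these criteria.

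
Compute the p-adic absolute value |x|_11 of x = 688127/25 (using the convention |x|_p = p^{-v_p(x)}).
|688127/25|_11 = 1/14641

Step 1 — compute v_11(x) by factoring powers of 11 out of the numerator and denominator: v_11(688127/25) = 4. Step 2 — apply |x|_p = p^{-v_p(x)} = 11^{-4} = 1/14641.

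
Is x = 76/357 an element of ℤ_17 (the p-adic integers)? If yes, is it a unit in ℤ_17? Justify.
x ∉ ℤ_17 (v_17(x) = -1 < 0)

ℤ_17 = {x ∈ ℚ_17 : v_17(x) ≥ 0} and ℤ_17^× = {x ∈ ℤ_17 : v_17(x) = 0}. Here v_17(76/357) = v_17(num) − v_17(den) = -1; compare against these criteria.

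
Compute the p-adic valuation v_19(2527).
v_19(2527) = 2

v_19(n) is the largest exponent k such that 19^k divides n. Factor out: 2527 = 19^2 · 7. (Sign doesn't affect v_p.) So v_19(2527) = 2.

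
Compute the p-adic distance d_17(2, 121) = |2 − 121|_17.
d_17(2, 121) = 1/17

Step 1 — x − y = 2 − 121 = -119. Step 2 — v_17(-119) = 1 (factor: -119 = −(17^1 · 7); the sign does not affect v_p). Step 3 — |x − y|_17 = 17^{-1} = 1/17.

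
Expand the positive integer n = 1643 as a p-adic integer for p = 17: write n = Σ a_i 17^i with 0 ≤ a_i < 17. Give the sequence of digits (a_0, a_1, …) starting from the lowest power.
(a_0, a_1, …) = (11, 11, 5)

Repeated division by 17 gives the digits low-to-high: 1643 = 11 + 11·17^1 + 5·17^2. Digit sequence: (11, 11, 5).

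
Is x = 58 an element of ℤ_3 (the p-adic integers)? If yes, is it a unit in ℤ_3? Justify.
x ∈ ℤ_3^× (unit); v_3(x) = 0

ℤ_3 = {x ∈ ℚ_3 : v_3(x) ≥ 0} and ℤ_3^× = {x ∈ ℤ_3 : v_3(x) = 0}. Here v_3(58) = v_3(num) − v_3(den) = 0; compare against these criteria.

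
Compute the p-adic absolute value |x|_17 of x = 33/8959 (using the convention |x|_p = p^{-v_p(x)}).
|33/8959|_17 = 289

Step 1 — compute v_17(x) by factoring powers of 17 out of the numerator and denominator: v_17(33/8959) = -2. Step 2 — apply |x|_p = p^{-v_p(x)} = 17^{2} = 289.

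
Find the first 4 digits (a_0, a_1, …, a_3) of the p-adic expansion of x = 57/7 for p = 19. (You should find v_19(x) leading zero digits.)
(a_0, …, a_3) = (0, 14, 2, 8)

v_19(57/7) = 1, so a_0 = ... = a_0 = 0. Factor out: x = 19^1 · u with u = 3/7 a unit in ℤ_19. Expand u iteratively via a_{v+i} = u_i mod 19, u_{i+1} = (u_i − a_{v+i})/19:
  u_0 = 3/7;  a_1 = 14;  u_1 = (u_0 − 14)/19 = -5/7
  u_1 = -5/7;  a_2 = 2;  u_2 = (u_1 − 2)/19 = -1/7
  u_2 = -1/7;  a_3 = 8;  u_3 = (u_2 − 8)/19 = -3/7
Digits: (0, 14, 2, 8).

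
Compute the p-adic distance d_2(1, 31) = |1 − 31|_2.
d_2(1, 31) = 1/2

Step 1 — x − y = 1 − 31 = -30. Step 2 — v_2(-30) = 1 (factor: -30 = −(2^1 · 15); the sign does not affect v_p). Step 3 — |x − y|_2 = 2^{-1} = 1/2.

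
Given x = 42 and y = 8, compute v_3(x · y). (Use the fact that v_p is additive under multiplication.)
v_3(336) = 1

v_p(x) = 1 (factor: 42 = 3^1 · 14); v_p(y) = 0 (factor: 8 = 3^0 · 8). Additivity: v_p(xy) = v_p(x) + v_p(y) = 1 + 0 = 1. (Direct check: xy = 336 = 3^1 · (112).)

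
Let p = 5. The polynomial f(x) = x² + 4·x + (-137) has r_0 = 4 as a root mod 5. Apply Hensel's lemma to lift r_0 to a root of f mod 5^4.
r_3 = 369 (mod 625)

Hensel: r_{i+1} = r_i − f(r_i)·(f′(r_i))^{-1} mod 5^{i+2}, f′(x) = 2x + 4. Iterate:
  r_0 = 4 (mod 5)
  r_1 = 19 (mod 25)
  r_2 = 119 (mod 125)
  r_3 = 369 (mod 625)
Final: r = 369 satisfies f(r) ≡ 0 mod 5^4.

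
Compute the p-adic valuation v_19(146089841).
v_19(146089841) = 5

v_19(n) is the largest exponent k such that 19^k divides n. Factor out: 146089841 = 19^5 · 59. (Sign doesn't affect v_p.) So v_19(146089841) = 5.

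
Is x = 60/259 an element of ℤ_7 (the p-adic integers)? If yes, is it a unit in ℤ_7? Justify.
x ∉ ℤ_7 (v_7(x) = -1 < 0)

ℤ_7 = {x ∈ ℚ_7 : v_7(x) ≥ 0} and ℤ_7^× = {x ∈ ℤ_7 : v_7(x) = 0}. Here v_7(60/259) = v_7(num) − v_7(den) = -1; compare against these criteria.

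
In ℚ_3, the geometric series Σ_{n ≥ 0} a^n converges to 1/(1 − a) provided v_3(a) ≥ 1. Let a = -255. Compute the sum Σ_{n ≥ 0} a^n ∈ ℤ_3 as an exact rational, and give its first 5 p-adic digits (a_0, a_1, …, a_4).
Σ a^n = 1/(1 − a) = 1/256;  first 5 digits = (1, 2, 2, 0, 2)

v_3(a) = 1 ≥ 1, so the series converges in ℤ_3 to 1/(1 − a) = 1/(1 − (-255)) = 1/256. Expand this rational in ℤ_3: compute digits iteratively via d_i = x_i mod 3, x_{i+1} = (x_i − d_i)/3. The first 5 digits are (1, 2, 2, 0, 2).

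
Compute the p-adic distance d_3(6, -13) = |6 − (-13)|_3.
d_3(6, -13) = 1

Step 1 — x − y = 6 − (-13) = 19. Step 2 — v_3(19) = 0 (factor: 19 = (3^0 · 19); the sign does not affect v_p). Step 3 — |x − y|_3 = 3^{0} = 1.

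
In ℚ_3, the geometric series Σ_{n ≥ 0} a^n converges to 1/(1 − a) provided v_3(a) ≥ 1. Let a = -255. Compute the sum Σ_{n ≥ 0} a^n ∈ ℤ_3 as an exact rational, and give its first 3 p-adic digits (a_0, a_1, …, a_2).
Σ a^n = 1/(1 − a) = 1/256;  first 3 digits = (1, 2, 2)

v_3(a) = 1 ≥ 1, so the series converges in ℤ_3 to 1/(1 − a) = 1/(1 − (-255)) = 1/256. Expand this rational in ℤ_3: compute digits iteratively via d_i = x_i mod 3, x_{i+1} = (x_i − d_i)/3. The first 3 digits are (1, 2, 2).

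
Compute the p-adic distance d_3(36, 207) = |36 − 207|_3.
d_3(36, 207) = 1/9

Step 1 — x − y = 36 − 207 = -171. Step 2 — v_3(-171) = 2 (factor: -171 = −(3^2 · 19); the sign does not affect v_p). Step 3 — |x − y|_3 = 3^{-2} = 1/9.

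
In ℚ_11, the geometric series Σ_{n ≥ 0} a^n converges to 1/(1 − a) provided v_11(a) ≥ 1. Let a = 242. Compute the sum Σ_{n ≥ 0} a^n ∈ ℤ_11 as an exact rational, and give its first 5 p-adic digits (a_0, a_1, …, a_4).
Σ a^n = 1/(1 − a) = -1/241;  first 5 digits = (1, 0, 2, 0, 4)

v_11(a) = 2 ≥ 1, so the series converges in ℤ_11 to 1/(1 − a) = 1/(1 − 242) = -1/241. Expand this rational in ℤ_11: compute digits iteratively via d_i = x_i mod 11, x_{i+1} = (x_i − d_i)/11. The first 5 digits are (1, 0, 2, 0, 4).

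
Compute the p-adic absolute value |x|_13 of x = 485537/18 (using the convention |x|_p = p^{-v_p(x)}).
|485537/18|_13 = 1/28561

Step 1 — compute v_13(x) by factoring powers of 13 out of the numerator and denominator: v_13(485537/18) = 4. Step 2 — apply |x|_p = p^{-v_p(x)} = 13^{-4} = 1/28561.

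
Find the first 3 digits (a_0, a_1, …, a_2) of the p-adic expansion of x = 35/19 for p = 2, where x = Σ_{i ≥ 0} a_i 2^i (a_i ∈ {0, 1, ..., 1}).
(a_0, …, a_2) = (1, 0, 0)

v_2(35/19) = 0 (numerator and denominator both coprime to 2), so x ∈ ℤ_2^×. Compute digits iteratively via a_i = x_i mod 2, x_{i+1} = (x_i − a_i)/2, with x_0 = x:
  x_0 = 35/19;  a_0 = 1;  x_1 = (x_0 − 1)/2 = 8/19
  x_1 = 8/19;  a_1 = 0;  x_2 = (x_1 − 0)/2 = 4/19
  x_2 = 4/19;  a_2 = 0;  x_3 = (x_2 − 0)/2 = 2/19
Digits: (1, 0, 0).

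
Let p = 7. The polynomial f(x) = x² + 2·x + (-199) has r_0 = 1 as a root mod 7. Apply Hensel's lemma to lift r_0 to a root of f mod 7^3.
r_2 = 50 (mod 343)

Hensel: r_{i+1} = r_i − f(r_i)·(f′(r_i))^{-1} mod 7^{i+2}, f′(x) = 2x + 2. Iterate:
  r_0 = 1 (mod 7)
  r_1 = 1 (mod 49)
  r_2 = 50 (mod 343)
Final: r = 50 satisfies f(r) ≡ 0 mod 7^3.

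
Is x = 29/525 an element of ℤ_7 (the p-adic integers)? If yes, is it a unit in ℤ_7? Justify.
x ∉ ℤ_7 (v_7(x) = -1 < 0)

ℤ_7 = {x ∈ ℚ_7 : v_7(x) ≥ 0} and ℤ_7^× = {x ∈ ℤ_7 : v_7(x) = 0}. Here v_7(29/525) = v_7(num) − v_7(den) = -1; compare against these criteria.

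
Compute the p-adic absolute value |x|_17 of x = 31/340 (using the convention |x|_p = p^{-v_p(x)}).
|31/340|_17 = 17

Step 1 — compute v_17(x) by factoring powers of 17 out of the numerator and denominator: v_17(31/340) = -1. Step 2 — apply |x|_p = p^{-v_p(x)} = 17^{1} = 17.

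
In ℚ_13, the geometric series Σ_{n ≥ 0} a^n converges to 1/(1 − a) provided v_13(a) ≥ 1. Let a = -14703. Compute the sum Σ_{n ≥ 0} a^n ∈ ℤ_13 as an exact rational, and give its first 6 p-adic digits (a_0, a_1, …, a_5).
Σ a^n = 1/(1 − a) = 1/14704;  first 6 digits = (1, 0, 4, 6, 2, 10)

v_13(a) = 2 ≥ 1, so the series converges in ℤ_13 to 1/(1 − a) = 1/(1 − (-14703)) = 1/14704. Expand this rational in ℤ_13: compute digits iteratively via d_i = x_i mod 13, x_{i+1} = (x_i − d_i)/13. The first 6 digits are (1, 0, 4, 6, 2, 10).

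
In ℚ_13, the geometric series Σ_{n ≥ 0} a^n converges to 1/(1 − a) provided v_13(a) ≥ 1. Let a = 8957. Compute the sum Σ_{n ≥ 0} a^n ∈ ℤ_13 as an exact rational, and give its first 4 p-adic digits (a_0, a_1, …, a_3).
Σ a^n = 1/(1 − a) = -1/8956;  first 4 digits = (1, 0, 1, 4)

v_13(a) = 2 ≥ 1, so the series converges in ℤ_13 to 1/(1 − a) = 1/(1 − 8957) = -1/8956. Expand this rational in ℤ_13: compute digits iteratively via d_i = x_i mod 13, x_{i+1} = (x_i − d_i)/13. The first 4 digits are (1, 0, 1, 4).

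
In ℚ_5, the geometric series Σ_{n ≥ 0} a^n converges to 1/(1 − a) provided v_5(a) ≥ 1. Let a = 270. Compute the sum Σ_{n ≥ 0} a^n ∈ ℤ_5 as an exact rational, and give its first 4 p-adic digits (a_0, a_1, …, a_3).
Σ a^n = 1/(1 − a) = -1/269;  first 4 digits = (1, 4, 1, 4)

v_5(a) = 1 ≥ 1, so the series converges in ℤ_5 to 1/(1 − a) = 1/(1 − 270) = -1/269. Expand this rational in ℤ_5: compute digits iteratively via d_i = x_i mod 5, x_{i+1} = (x_i − d_i)/5. The first 4 digits are (1, 4, 1, 4).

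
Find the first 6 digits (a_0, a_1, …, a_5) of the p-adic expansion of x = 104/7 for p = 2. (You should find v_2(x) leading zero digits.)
(a_0, …, a_5) = (0, 0, 0, 1, 1, 0)

v_2(104/7) = 3, so a_0 = ... = a_2 = 0. Factor out: x = 2^3 · u with u = 13/7 a unit in ℤ_2. Expand u iteratively via a_{v+i} = u_i mod 2, u_{i+1} = (u_i − a_{v+i})/2:
  u_0 = 13/7;  a_3 = 1;  u_1 = (u_0 − 1)/2 = 3/7
  u_1 = 3/7;  a_4 = 1;  u_2 = (u_1 − 1)/2 = -2/7
  u_2 = -2/7;  a_5 = 0;  u_3 = (u_2 − 0)/2 = -1/7
Digits: (0, 0, 0, 1, 1, 0).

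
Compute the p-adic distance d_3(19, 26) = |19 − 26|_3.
d_3(19, 26) = 1

Step 1 — x − y = 19 − 26 = -7. Step 2 — v_3(-7) = 0 (factor: -7 = −(3^0 · 7); the sign does not affect v_p). Step 3 — |x − y|_3 = 3^{0} = 1.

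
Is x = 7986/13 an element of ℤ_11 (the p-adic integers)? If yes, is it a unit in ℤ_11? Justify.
x ∈ ℤ_11 but not a unit; v_11(x) = 3 > 0

ℤ_11 = {x ∈ ℚ_11 : v_11(x) ≥ 0} and ℤ_11^× = {x ∈ ℤ_11 : v_11(x) = 0}. Here v_11(7986/13) = v_11(num) − v_11(den) = 3; compare against these criteria.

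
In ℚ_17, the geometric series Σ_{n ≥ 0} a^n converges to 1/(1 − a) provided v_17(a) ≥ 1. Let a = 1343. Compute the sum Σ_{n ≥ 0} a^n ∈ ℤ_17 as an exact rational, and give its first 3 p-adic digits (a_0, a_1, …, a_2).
Σ a^n = 1/(1 − a) = -1/1342;  first 3 digits = (1, 11, 6)

v_17(a) = 1 ≥ 1, so the series converges in ℤ_17 to 1/(1 − a) = 1/(1 − 1343) = -1/1342. Expand this rational in ℤ_17: compute digits iteratively via d_i = x_i mod 17, x_{i+1} = (x_i − d_i)/17. The first 3 digits are (1, 11, 6).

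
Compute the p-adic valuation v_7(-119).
v_7(-119) = 1

v_7(n) is the largest exponent k such that 7^k divides n. Factor out: -119 = -7^1 · 17. (Sign doesn't affect v_p.) So v_7(-119) = 1.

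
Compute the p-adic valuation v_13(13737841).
v_13(13737841) = 5

v_13(n) is the largest exponent k such that 13^k divides n. Factor out: 13737841 = 13^5 · 37. (Sign doesn't affect v_p.) So v_13(13737841) = 5.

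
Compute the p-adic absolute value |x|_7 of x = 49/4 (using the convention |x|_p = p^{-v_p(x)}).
|49/4|_7 = 1/49

Step 1 — compute v_7(x) by factoring powers of 7 out of the numerator and denominator: v_7(49/4) = 2. Step 2 — apply |x|_p = p^{-v_p(x)} = 7^{-2} = 1/49.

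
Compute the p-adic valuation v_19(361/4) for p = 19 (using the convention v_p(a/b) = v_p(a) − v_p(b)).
v_19(361/4) = 2

Factor powers of 19 from the numerator and denominator of the reduced fraction: 361 = 19^2 · 1 and 4 = 19^0 · 4. Apply v_p(a/b) = v_p(a) − v_p(b): v_19(361/4) = 2 − 0 = 2.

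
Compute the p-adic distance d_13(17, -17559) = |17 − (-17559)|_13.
d_13(17, -17559) = 1/2197

Step 1 — x − y = 17 − (-17559) = 17576. Step 2 — v_13(17576) = 3 (factor: 17576 = (13^3 · 8); the sign does not affect v_p). Step 3 — |x − y|_13 = 13^{-3} = 1/2197.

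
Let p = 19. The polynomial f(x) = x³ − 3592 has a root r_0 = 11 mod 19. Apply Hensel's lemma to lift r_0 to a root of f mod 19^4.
r_3 = 113954 (mod 130321)

Hensel: r_{i+1} = r_i − f(r_i)/f′(r_i) mod 19^{i+2}, where f′(x) = 3x². Iterate:
  r_0 = 11 (mod 19)
  r_1 = 239 (mod 361)
  r_2 = 4210 (mod 6859)
  r_3 = 113954 (mod 130321)
Final: r = 113954 with f(r) ≡ 0 mod 19^4.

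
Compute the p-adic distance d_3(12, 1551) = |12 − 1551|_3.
d_3(12, 1551) = 1/81

Step 1 — x − y = 12 − 1551 = -1539. Step 2 — v_3(-1539) = 4 (factor: -1539 = −(3^4 · 19); the sign does not affect v_p). Step 3 — |x − y|_3 = 3^{-4} = 1/81.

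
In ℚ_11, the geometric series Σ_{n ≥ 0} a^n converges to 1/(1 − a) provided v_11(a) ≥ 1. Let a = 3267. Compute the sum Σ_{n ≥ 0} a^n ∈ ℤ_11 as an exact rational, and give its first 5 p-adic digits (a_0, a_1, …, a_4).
Σ a^n = 1/(1 − a) = -1/3266;  first 5 digits = (1, 0, 5, 2, 3)

v_11(a) = 2 ≥ 1, so the series converges in ℤ_11 to 1/(1 − a) = 1/(1 − 3267) = -1/3266. Expand this rational in ℤ_11: compute digits iteratively via d_i = x_i mod 11, x_{i+1} = (x_i − d_i)/11. The first 5 digits are (1, 0, 5, 2, 3).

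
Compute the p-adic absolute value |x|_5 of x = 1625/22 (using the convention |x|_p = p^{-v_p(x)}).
|1625/22|_5 = 1/125

Step 1 — compute v_5(x) by factoring powers of 5 out of the numerator and denominator: v_5(1625/22) = 3. Step 2 — apply |x|_p = p^{-v_p(x)} = 5^{-3} = 1/125.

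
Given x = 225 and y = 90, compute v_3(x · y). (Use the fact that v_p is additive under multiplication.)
v_3(20250) = 4

v_p(x) = 2 (factor: 225 = 3^2 · 25); v_p(y) = 2 (factor: 90 = 3^2 · 10). Additivity: v_p(xy) = v_p(x) + v_p(y) = 2 + 2 = 4. (Direct check: xy = 20250 = 3^4 · (250).)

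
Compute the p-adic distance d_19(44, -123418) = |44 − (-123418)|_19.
d_19(44, -123418) = 1/6859

Step 1 — x − y = 44 − (-123418) = 123462. Step 2 — v_19(123462) = 3 (factor: 123462 = (19^3 · 18); the sign does not affect v_p). Step 3 — |x − y|_19 = 19^{-3} = 1/6859.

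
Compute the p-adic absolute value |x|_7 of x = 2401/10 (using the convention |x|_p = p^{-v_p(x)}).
|2401/10|_7 = 1/2401

Step 1 — compute v_7(x) by factoring powers of 7 out of the numerator and denominator: v_7(2401/10) = 4. Step 2 — apply |x|_p = p^{-v_p(x)} = 7^{-4} = 1/2401.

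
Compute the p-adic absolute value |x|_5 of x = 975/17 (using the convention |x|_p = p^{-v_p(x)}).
|975/17|_5 = 1/25

Step 1 — compute v_5(x) by factoring powers of 5 out of the numerator and denominator: v_5(975/17) = 2. Step 2 — apply |x|_p = p^{-v_p(x)} = 5^{-2} = 1/25.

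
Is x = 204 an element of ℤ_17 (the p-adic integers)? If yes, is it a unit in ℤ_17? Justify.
x ∈ ℤ_17 but not a unit; v_17(x) = 1 > 0

ℤ_17 = {x ∈ ℚ_17 : v_17(x) ≥ 0} and ℤ_17^× = {x ∈ ℤ_17 : v_17(x) = 0}. Here v_17(204) = v_17(num) − v_17(den) = 1; compare against these criteria.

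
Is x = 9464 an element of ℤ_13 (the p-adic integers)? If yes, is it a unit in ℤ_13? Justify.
x ∈ ℤ_13 but not a unit; v_13(x) = 2 > 0

ℤ_13 = {x ∈ ℚ_13 : v_13(x) ≥ 0} and ℤ_13^× = {x ∈ ℤ_13 : v_13(x) = 0}. Here v_13(9464) = v_13(num) − v_13(den) = 2; compare against these criteria.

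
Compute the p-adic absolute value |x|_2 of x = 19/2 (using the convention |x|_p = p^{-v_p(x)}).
|19/2|_2 = 2

Step 1 — compute v_2(x) by factoring powers of 2 out of the numerator and denominator: v_2(19/2) = -1. Step 2 — apply |x|_p = p^{-v_p(x)} = 2^{1} = 2.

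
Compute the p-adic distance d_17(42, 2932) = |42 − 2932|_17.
d_17(42, 2932) = 1/289

Step 1 — x − y = 42 − 2932 = -2890. Step 2 — v_17(-2890) = 2 (factor: -2890 = −(17^2 · 10); the sign does not affect v_p). Step 3 — |x − y|_17 = 17^{-2} = 1/289.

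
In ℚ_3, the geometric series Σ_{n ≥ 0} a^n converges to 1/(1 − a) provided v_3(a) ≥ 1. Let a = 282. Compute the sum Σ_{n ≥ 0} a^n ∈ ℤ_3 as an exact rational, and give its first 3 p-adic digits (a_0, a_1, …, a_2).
Σ a^n = 1/(1 − a) = -1/281;  first 3 digits = (1, 1, 2)

v_3(a) = 1 ≥ 1, so the series converges in ℤ_3 to 1/(1 − a) = 1/(1 − 282) = -1/281. Expand this rational in ℤ_3: compute digits iteratively via d_i = x_i mod 3, x_{i+1} = (x_i − d_i)/3. The first 3 digits are (1, 1, 2).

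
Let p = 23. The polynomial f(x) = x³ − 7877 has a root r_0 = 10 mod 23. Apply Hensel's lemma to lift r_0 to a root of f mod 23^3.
r_2 = 6887 (mod 12167)

Hensel: r_{i+1} = r_i − f(r_i)/f′(r_i) mod 23^{i+2}, where f′(x) = 3x². Iterate:
  r_0 = 10 (mod 23)
  r_1 = 10 (mod 529)
  r_2 = 6887 (mod 12167)
Final: r = 6887 with f(r) ≡ 0 mod 23^3.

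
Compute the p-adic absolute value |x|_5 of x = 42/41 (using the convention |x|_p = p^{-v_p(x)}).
|42/41|_5 = 1

Step 1 — compute v_5(x) by factoring powers of 5 out of the numerator and denominator: v_5(42/41) = 0. Step 2 — apply |x|_p = p^{-v_p(x)} = 5^{0} = 1.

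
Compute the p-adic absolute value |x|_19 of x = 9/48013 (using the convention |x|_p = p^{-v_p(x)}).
|9/48013|_19 = 6859

Step 1 — compute v_19(x) by factoring powers of 19 out of the numerator and denominator: v_19(9/48013) = -3. Step 2 — apply |x|_p = p^{-v_p(x)} = 19^{3} = 6859.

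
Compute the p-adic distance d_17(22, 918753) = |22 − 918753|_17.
d_17(22, 918753) = 1/83521

Step 1 — x − y = 22 − 918753 = -918731. Step 2 — v_17(-918731) = 4 (factor: -918731 = −(17^4 · 11); the sign does not affect v_p). Step 3 — |x − y|_17 = 17^{-4} = 1/83521.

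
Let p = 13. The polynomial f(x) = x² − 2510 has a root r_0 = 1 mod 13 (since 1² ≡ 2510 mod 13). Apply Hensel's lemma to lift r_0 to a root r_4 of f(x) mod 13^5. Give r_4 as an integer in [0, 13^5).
r_4 = 73672 (mod 371293)

Hensel's recurrence: r_{i+1} = r_i − f(r_i)·(f′(r_i))^{-1} mod 13^{i+2}, with f′(x) = 2x. Iterate:
  r_0 = 1 (mod 13)
  r_1 = 157 (mod 169)
  r_2 = 1171 (mod 2197)
  r_3 = 16550 (mod 28561)
  r_4 = 73672 (mod 371293)
Final: r_4 = 73672, and one checks f(r_4) ≡ 0 mod 13^5.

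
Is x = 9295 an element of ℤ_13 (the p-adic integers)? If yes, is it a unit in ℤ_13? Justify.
x ∈ ℤ_13 but not a unit; v_13(x) = 2 > 0

ℤ_13 = {x ∈ ℚ_13 : v_13(x) ≥ 0} and ℤ_13^× = {x ∈ ℤ_13 : v_13(x) = 0}. Here v_13(9295) = v_13(num) − v_13(den) = 2; compare against these criteria.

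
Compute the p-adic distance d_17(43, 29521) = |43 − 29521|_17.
d_17(43, 29521) = 1/4913

Step 1 — x − y = 43 − 29521 = -29478. Step 2 — v_17(-29478) = 3 (factor: -29478 = −(17^3 · 6); the sign does not affect v_p). Step 3 — |x − y|_17 = 17^{-3} = 1/4913.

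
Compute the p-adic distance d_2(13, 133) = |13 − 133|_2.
d_2(13, 133) = 1/8

Step 1 — x − y = 13 − 133 = -120. Step 2 — v_2(-120) = 3 (factor: -120 = −(2^3 · 15); the sign does not affect v_p). Step 3 — |x − y|_2 = 2^{-3} = 1/8.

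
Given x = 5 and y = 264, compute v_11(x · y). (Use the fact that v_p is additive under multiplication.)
v_11(1320) = 1

v_p(x) = 0 (factor: 5 = 11^0 · 5); v_p(y) = 1 (factor: 264 = 11^1 · 24). Additivity: v_p(xy) = v_p(x) + v_p(y) = 0 + 1 = 1. (Direct check: xy = 1320 = 11^1 · (120).)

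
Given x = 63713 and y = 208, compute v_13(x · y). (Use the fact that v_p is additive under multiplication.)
v_13(13252304) = 4

v_p(x) = 3 (factor: 63713 = 13^3 · 29); v_p(y) = 1 (factor: 208 = 13^1 · 16). Additivity: v_p(xy) = v_p(x) + v_p(y) = 3 + 1 = 4. (Direct check: xy = 13252304 = 13^4 · (464).)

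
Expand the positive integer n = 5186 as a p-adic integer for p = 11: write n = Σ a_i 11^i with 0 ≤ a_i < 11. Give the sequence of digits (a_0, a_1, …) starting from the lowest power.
(a_0, a_1, …) = (5, 9, 9, 3)

Repeated division by 11 gives the digits low-to-high: 5186 = 5 + 9·11^1 + 9·11^2 + 3·11^3. Digit sequence: (5, 9, 9, 3).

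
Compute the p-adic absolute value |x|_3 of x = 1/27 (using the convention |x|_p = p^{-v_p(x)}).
|1/27|_3 = 27

Step 1 — compute v_3(x) by factoring powers of 3 out of the numerator and denominator: v_3(1/27) = -3. Step 2 — apply |x|_p = p^{-v_p(x)} = 3^{3} = 27.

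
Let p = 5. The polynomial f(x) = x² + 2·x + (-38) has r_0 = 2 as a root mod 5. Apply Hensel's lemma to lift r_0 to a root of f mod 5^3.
r_2 = 107 (mod 125)

Hensel: r_{i+1} = r_i − f(r_i)·(f′(r_i))^{-1} mod 5^{i+2}, f′(x) = 2x + 2. Iterate:
  r_0 = 2 (mod 5)
  r_1 = 7 (mod 25)
  r_2 = 107 (mod 125)
Final: r = 107 satisfies f(r) ≡ 0 mod 5^3.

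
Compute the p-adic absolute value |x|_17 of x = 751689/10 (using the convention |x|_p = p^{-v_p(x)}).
|751689/10|_17 = 1/83521

Step 1 — compute v_17(x) by factoring powers of 17 out of the numerator and denominator: v_17(751689/10) = 4. Step 2 — apply |x|_p = p^{-v_p(x)} = 17^{-4} = 1/83521.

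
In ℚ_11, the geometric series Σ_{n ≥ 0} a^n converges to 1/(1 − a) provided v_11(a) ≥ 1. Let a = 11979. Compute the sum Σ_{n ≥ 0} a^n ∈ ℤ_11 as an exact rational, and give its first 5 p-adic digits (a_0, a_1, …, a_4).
Σ a^n = 1/(1 − a) = -1/11978;  first 5 digits = (1, 0, 0, 9, 0)

v_11(a) = 3 ≥ 1, so the series converges in ℤ_11 to 1/(1 − a) = 1/(1 − 11979) = -1/11978. Expand this rational in ℤ_11: compute digits iteratively via d_i = x_i mod 11, x_{i+1} = (x_i − d_i)/11. The first 5 digits are (1, 0, 0, 9, 0).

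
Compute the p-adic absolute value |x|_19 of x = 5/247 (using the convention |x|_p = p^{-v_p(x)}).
|5/247|_19 = 19

Step 1 — compute v_19(x) by factoring powers of 19 out of the numerator and denominator: v_19(5/247) = -1. Step 2 — apply |x|_p = p^{-v_p(x)} = 19^{1} = 19.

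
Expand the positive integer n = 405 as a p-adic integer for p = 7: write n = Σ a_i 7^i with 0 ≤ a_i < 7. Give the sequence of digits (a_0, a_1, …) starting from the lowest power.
(a_0, a_1, …) = (6, 1, 1, 1)

Repeated division by 7 gives the digits low-to-high: 405 = 6 + 1·7^1 + 1·7^2 + 1·7^3. Digit sequence: (6, 1, 1, 1).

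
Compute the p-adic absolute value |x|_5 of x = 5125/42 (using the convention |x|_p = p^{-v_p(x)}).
|5125/42|_5 = 1/125

Step 1 — compute v_5(x) by factoring powers of 5 out of the numerator and denominator: v_5(5125/42) = 3. Step 2 — apply |x|_p = p^{-v_p(x)} = 5^{-3} = 1/125.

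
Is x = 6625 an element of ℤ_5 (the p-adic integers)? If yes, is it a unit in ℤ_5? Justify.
x ∈ ℤ_5 but not a unit; v_5(x) = 3 > 0

ℤ_5 = {x ∈ ℚ_5 : v_5(x) ≥ 0} and ℤ_5^× = {x ∈ ℤ_5 : v_5(x) = 0}. Here v_5(6625) = v_5(num) − v_5(den) = 3; compare against these criteria.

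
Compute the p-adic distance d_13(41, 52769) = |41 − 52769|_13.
d_13(41, 52769) = 1/2197

Step 1 — x − y = 41 − 52769 = -52728. Step 2 — v_13(-52728) = 3 (factor: -52728 = −(13^3 · 24); the sign does not affect v_p). Step 3 — |x − y|_13 = 13^{-3} = 1/2197.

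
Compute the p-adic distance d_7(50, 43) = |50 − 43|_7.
d_7(50, 43) = 1/7

Step 1 — x − y = 50 − 43 = 7. Step 2 — v_7(7) = 1 (factor: 7 = (7^1 · 1); the sign does not affect v_p). Step 3 — |x − y|_7 = 7^{-1} = 1/7.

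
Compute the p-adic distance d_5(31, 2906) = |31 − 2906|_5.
d_5(31, 2906) = 1/125

Step 1 — x − y = 31 − 2906 = -2875. Step 2 — v_5(-2875) = 3 (factor: -2875 = −(5^3 · 23); the sign does not affect v_p). Step 3 — |x − y|_5 = 5^{-3} = 1/125.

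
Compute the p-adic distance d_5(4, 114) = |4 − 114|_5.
d_5(4, 114) = 1/5

Step 1 — x − y = 4 − 114 = -110. Step 2 — v_5(-110) = 1 (factor: -110 = −(5^1 · 22); the sign does not affect v_p). Step 3 — |x − y|_5 = 5^{-1} = 1/5.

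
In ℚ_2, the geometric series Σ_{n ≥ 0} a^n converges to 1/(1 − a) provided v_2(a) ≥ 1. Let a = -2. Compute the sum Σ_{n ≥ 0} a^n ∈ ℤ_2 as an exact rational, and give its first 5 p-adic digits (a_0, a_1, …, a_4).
Σ a^n = 1/(1 − a) = 1/3;  first 5 digits = (1, 1, 0, 1, 0)

v_2(a) = 1 ≥ 1, so the series converges in ℤ_2 to 1/(1 − a) = 1/(1 − (-2)) = 1/3. Expand this rational in ℤ_2: compute digits iteratively via d_i = x_i mod 2, x_{i+1} = (x_i − d_i)/2. The first 5 digits are (1, 1, 0, 1, 0).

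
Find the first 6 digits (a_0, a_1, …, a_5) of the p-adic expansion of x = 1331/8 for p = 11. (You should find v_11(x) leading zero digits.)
(a_0, …, a_5) = (0, 0, 0, 7, 9, 6)

v_11(1331/8) = 3, so a_0 = ... = a_2 = 0. Factor out: x = 11^3 · u with u = 1/8 a unit in ℤ_11. Expand u iteratively via a_{v+i} = u_i mod 11, u_{i+1} = (u_i − a_{v+i})/11:
  u_0 = 1/8;  a_3 = 7;  u_1 = (u_0 − 7)/11 = -5/8
  u_1 = -5/8;  a_4 = 9;  u_2 = (u_1 − 9)/11 = -7/8
  u_2 = -7/8;  a_5 = 6;  u_3 = (u_2 − 6)/11 = -5/8
Digits: (0, 0, 0, 7, 9, 6).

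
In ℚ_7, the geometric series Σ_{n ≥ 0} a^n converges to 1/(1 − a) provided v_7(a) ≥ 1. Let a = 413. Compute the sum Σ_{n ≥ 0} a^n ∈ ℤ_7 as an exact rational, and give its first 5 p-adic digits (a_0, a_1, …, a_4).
Σ a^n = 1/(1 − a) = -1/412;  first 5 digits = (1, 3, 3, 0, 1)

v_7(a) = 1 ≥ 1, so the series converges in ℤ_7 to 1/(1 − a) = 1/(1 − 413) = -1/412. Expand this rational in ℤ_7: compute digits iteratively via d_i = x_i mod 7, x_{i+1} = (x_i − d_i)/7. The first 5 digits are (1, 3, 3, 0, 1).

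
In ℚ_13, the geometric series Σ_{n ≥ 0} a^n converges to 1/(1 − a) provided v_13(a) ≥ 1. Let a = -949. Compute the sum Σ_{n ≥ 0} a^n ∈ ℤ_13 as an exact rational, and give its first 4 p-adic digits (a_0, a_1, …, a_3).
Σ a^n = 1/(1 − a) = 1/950;  first 4 digits = (1, 5, 6, 1)

v_13(a) = 1 ≥ 1, so the series converges in ℤ_13 to 1/(1 − a) = 1/(1 − (-949)) = 1/950. Expand this rational in ℤ_13: compute digits iteratively via d_i = x_i mod 13, x_{i+1} = (x_i − d_i)/13. The first 4 digits are (1, 5, 6, 1).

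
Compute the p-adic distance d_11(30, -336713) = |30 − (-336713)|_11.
d_11(30, -336713) = 1/14641

Step 1 — x − y = 30 − (-336713) = 336743. Step 2 — v_11(336743) = 4 (factor: 336743 = (11^4 · 23); the sign does not affect v_p). Step 3 — |x − y|_11 = 11^{-4} = 1/14641.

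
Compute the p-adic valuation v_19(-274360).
v_19(-274360) = 3

v_19(n) is the largest exponent k such that 19^k divides n. Factor out: -274360 = -19^3 · 40. (Sign doesn't affect v_p.) So v_19(-274360) = 3.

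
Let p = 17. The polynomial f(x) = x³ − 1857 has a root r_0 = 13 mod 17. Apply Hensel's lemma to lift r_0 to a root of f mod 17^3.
r_2 = 3498 (mod 4913)

Hensel: r_{i+1} = r_i − f(r_i)/f′(r_i) mod 17^{i+2}, where f′(x) = 3x². Iterate:
  r_0 = 13 (mod 17)
  r_1 = 30 (mod 289)
  r_2 = 3498 (mod 4913)
Final: r = 3498 with f(r) ≡ 0 mod 17^3.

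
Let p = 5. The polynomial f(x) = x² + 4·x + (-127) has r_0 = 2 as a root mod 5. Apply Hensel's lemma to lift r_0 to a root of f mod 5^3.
r_2 = 107 (mod 125)

Hensel: r_{i+1} = r_i − f(r_i)·(f′(r_i))^{-1} mod 5^{i+2}, f′(x) = 2x + 4. Iterate:
  r_0 = 2 (mod 5)
  r_1 = 7 (mod 25)
  r_2 = 107 (mod 125)
Final: r = 107 satisfies f(r) ≡ 0 mod 5^3.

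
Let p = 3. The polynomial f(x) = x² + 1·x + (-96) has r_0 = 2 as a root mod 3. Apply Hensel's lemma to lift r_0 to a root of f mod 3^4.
r_3 = 20 (mod 81)

Hensel: r_{i+1} = r_i − f(r_i)·(f′(r_i))^{-1} mod 3^{i+2}, f′(x) = 2x + 1. Iterate:
  r_0 = 2 (mod 3)
  r_1 = 2 (mod 9)
  r_2 = 20 (mod 27)
  r_3 = 20 (mod 81)
Final: r = 20 satisfies f(r) ≡ 0 mod 3^4.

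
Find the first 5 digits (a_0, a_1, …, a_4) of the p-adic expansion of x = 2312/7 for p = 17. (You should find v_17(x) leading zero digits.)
(a_0, …, a_4) = (0, 0, 6, 7, 2)

v_17(2312/7) = 2, so a_0 = ... = a_1 = 0. Factor out: x = 17^2 · u with u = 8/7 a unit in ℤ_17. Expand u iteratively via a_{v+i} = u_i mod 17, u_{i+1} = (u_i − a_{v+i})/17:
  u_0 = 8/7;  a_2 = 6;  u_1 = (u_0 − 6)/17 = -2/7
  u_1 = -2/7;  a_3 = 7;  u_2 = (u_1 − 7)/17 = -3/7
  u_2 = -3/7;  a_4 = 2;  u_3 = (u_2 − 2)/17 = -1/7
Digits: (0, 0, 6, 7, 2).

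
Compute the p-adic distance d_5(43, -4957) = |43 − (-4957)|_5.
d_5(43, -4957) = 1/625

Step 1 — x − y = 43 − (-4957) = 5000. Step 2 — v_5(5000) = 4 (factor: 5000 = (5^4 · 8); the sign does not affect v_p). Step 3 — |x − y|_5 = 5^{-4} = 1/625.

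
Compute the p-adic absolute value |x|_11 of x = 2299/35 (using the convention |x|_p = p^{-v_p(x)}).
|2299/35|_11 = 1/121

Step 1 — compute v_11(x) by factoring powers of 11 out of the numerator and denominator: v_11(2299/35) = 2. Step 2 — apply |x|_p = p^{-v_p(x)} = 11^{-2} = 1/121.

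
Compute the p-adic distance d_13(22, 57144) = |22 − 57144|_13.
d_13(22, 57144) = 1/28561

Step 1 — x − y = 22 − 57144 = -57122. Step 2 — v_13(-57122) = 4 (factor: -57122 = −(13^4 · 2); the sign does not affect v_p). Step 3 — |x − y|_13 = 13^{-4} = 1/28561.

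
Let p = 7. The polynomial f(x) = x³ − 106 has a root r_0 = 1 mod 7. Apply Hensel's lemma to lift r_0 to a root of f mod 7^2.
r_1 = 36 (mod 49)

Hensel: r_{i+1} = r_i − f(r_i)/f′(r_i) mod 7^{i+2}, where f′(x) = 3x². Iterate:
  r_0 = 1 (mod 7)
  r_1 = 36 (mod 49)
Final: r = 36 with f(r) ≡ 0 mod 7^2.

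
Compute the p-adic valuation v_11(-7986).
v_11(-7986) = 3

v_11(n) is the largest exponent k such that 11^k divides n. Factor out: -7986 = -11^3 · 6. (Sign doesn't affect v_p.) So v_11(-7986) = 3.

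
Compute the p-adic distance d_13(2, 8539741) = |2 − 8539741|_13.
d_13(2, 8539741) = 1/371293

Step 1 — x − y = 2 − 8539741 = -8539739. Step 2 — v_13(-8539739) = 5 (factor: -8539739 = −(13^5 · 23); the sign does not affect v_p). Step 3 — |x − y|_13 = 13^{-5} = 1/371293.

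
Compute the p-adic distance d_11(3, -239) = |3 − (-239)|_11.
d_11(3, -239) = 1/121

Step 1 — x − y = 3 − (-239) = 242. Step 2 — v_11(242) = 2 (factor: 242 = (11^2 · 2); the sign does not affect v_p). Step 3 — |x − y|_11 = 11^{-2} = 1/121.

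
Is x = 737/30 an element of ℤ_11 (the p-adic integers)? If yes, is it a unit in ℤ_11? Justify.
x ∈ ℤ_11 but not a unit; v_11(x) = 1 > 0

ℤ_11 = {x ∈ ℚ_11 : v_11(x) ≥ 0} and ℤ_11^× = {x ∈ ℤ_11 : v_11(x) = 0}. Here v_11(737/30) = v_11(num) − v_11(den) = 1; compare against these criteria.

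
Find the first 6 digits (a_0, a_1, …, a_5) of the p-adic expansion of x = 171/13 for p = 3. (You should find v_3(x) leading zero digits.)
(a_0, …, a_5) = (0, 0, 1, 2, 1, 2)

v_3(171/13) = 2, so a_0 = ... = a_1 = 0. Factor out: x = 3^2 · u with u = 19/13 a unit in ℤ_3. Expand u iteratively via a_{v+i} = u_i mod 3, u_{i+1} = (u_i − a_{v+i})/3:
  u_0 = 19/13;  a_2 = 1;  u_1 = (u_0 − 1)/3 = 2/13
  u_1 = 2/13;  a_3 = 2;  u_2 = (u_1 − 2)/3 = -8/13
  u_2 = -8/13;  a_4 = 1;  u_3 = (u_2 − 1)/3 = -7/13
  u_3 = -7/13;  a_5 = 2;  u_4 = (u_3 − 2)/3 = -11/13
Digits: (0, 0, 1, 2, 1, 2).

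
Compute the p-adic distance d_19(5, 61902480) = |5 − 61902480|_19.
d_19(5, 61902480) = 1/2476099

Step 1 — x − y = 5 − 61902480 = -61902475. Step 2 — v_19(-61902475) = 5 (factor: -61902475 = −(19^5 · 25); the sign does not affect v_p). Step 3 — |x − y|_19 = 19^{-5} = 1/2476099.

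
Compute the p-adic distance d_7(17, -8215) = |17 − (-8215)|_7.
d_7(17, -8215) = 1/343

Step 1 — x − y = 17 − (-8215) = 8232. Step 2 — v_7(8232) = 3 (factor: 8232 = (7^3 · 24); the sign does not affect v_p). Step 3 — |x − y|_7 = 7^{-3} = 1/343.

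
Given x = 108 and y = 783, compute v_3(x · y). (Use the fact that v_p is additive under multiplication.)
v_3(84564) = 6

v_p(x) = 3 (factor: 108 = 3^3 · 4); v_p(y) = 3 (factor: 783 = 3^3 · 29). Additivity: v_p(xy) = v_p(x) + v_p(y) = 3 + 3 = 6. (Direct check: xy = 84564 = 3^6 · (116).)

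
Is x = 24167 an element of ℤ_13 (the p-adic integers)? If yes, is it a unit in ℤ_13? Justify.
x ∈ ℤ_13 but not a unit; v_13(x) = 3 > 0

ℤ_13 = {x ∈ ℚ_13 : v_13(x) ≥ 0} and ℤ_13^× = {x ∈ ℤ_13 : v_13(x) = 0}. Here v_13(24167) = v_13(num) − v_13(den) = 3; compare against these criteria.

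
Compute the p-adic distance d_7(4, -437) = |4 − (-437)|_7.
d_7(4, -437) = 1/49

Step 1 — x − y = 4 − (-437) = 441. Step 2 — v_7(441) = 2 (factor: 441 = (7^2 · 9); the sign does not affect v_p). Step 3 — |x − y|_7 = 7^{-2} = 1/49.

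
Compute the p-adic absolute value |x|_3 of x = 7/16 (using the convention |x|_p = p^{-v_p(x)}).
|7/16|_3 = 1

Step 1 — compute v_3(x) by factoring powers of 3 out of the numerator and denominator: v_3(7/16) = 0. Step 2 — apply |x|_p = p^{-v_p(x)} = 3^{0} = 1.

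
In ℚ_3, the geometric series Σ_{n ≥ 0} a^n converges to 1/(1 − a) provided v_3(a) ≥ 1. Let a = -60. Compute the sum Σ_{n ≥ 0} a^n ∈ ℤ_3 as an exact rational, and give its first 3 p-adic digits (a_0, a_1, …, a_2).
Σ a^n = 1/(1 − a) = 1/61;  first 3 digits = (1, 1, 0)

v_3(a) = 1 ≥ 1, so the series converges in ℤ_3 to 1/(1 − a) = 1/(1 − (-60)) = 1/61. Expand this rational in ℤ_3: compute digits iteratively via d_i = x_i mod 3, x_{i+1} = (x_i − d_i)/3. The first 3 digits are (1, 1, 0).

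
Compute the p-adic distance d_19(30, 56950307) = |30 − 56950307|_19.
d_19(30, 56950307) = 1/2476099

Step 1 — x − y = 30 − 56950307 = -56950277. Step 2 — v_19(-56950277) = 5 (factor: -56950277 = −(19^5 · 23); the sign does not affect v_p). Step 3 — |x − y|_19 = 19^{-5} = 1/2476099.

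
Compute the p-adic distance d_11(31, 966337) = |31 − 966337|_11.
d_11(31, 966337) = 1/161051

Step 1 — x − y = 31 − 966337 = -966306. Step 2 — v_11(-966306) = 5 (factor: -966306 = −(11^5 · 6); the sign does not affect v_p). Step 3 — |x − y|_11 = 11^{-5} = 1/161051.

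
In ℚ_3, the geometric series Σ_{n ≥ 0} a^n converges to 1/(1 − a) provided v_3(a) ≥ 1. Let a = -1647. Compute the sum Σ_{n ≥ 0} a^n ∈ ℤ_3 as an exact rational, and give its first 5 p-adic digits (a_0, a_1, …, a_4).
Σ a^n = 1/(1 − a) = 1/1648;  first 5 digits = (1, 0, 0, 2, 0)

v_3(a) = 3 ≥ 1, so the series converges in ℤ_3 to 1/(1 − a) = 1/(1 − (-1647)) = 1/1648. Expand this rational in ℤ_3: compute digits iteratively via d_i = x_i mod 3, x_{i+1} = (x_i − d_i)/3. The first 5 digits are (1, 0, 0, 2, 0).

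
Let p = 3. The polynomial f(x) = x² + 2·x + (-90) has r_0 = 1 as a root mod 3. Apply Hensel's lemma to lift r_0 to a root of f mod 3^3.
r_2 = 7 (mod 27)

Hensel: r_{i+1} = r_i − f(r_i)·(f′(r_i))^{-1} mod 3^{i+2}, f′(x) = 2x + 2. Iterate:
  r_0 = 1 (mod 3)
  r_1 = 7 (mod 9)
  r_2 = 7 (mod 27)
Final: r = 7 satisfies f(r) ≡ 0 mod 3^3.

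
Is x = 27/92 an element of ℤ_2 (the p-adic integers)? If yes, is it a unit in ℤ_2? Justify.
x ∉ ℤ_2 (v_2(x) = -2 < 0)

ℤ_2 = {x ∈ ℚ_2 : v_2(x) ≥ 0} and ℤ_2^× = {x ∈ ℤ_2 : v_2(x) = 0}. Here v_2(27/92) = v_2(num) − v_2(den) = -2; compare against these criteria.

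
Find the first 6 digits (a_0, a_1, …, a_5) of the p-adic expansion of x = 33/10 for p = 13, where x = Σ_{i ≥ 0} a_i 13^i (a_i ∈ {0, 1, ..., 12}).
(a_0, …, a_5) = (2, 4, 1, 9, 11, 3)

v_13(33/10) = 0 (numerator and denominator both coprime to 13), so x ∈ ℤ_13^×. Compute digits iteratively via a_i = x_i mod 13, x_{i+1} = (x_i − a_i)/13, with x_0 = x:
  x_0 = 33/10;  a_0 = 2;  x_1 = (x_0 − 2)/13 = 1/10
  x_1 = 1/10;  a_1 = 4;  x_2 = (x_1 − 4)/13 = -3/10
  x_2 = -3/10;  a_2 = 1;  x_3 = (x_2 − 1)/13 = -1/10
  x_3 = -1/10;  a_3 = 9;  x_4 = (x_3 − 9)/13 = -7/10
  x_4 = -7/10;  a_4 = 11;  x_5 = (x_4 − 11)/13 = -9/10
  x_5 = -9/10;  a_5 = 3;  x_6 = (x_5 − 3)/13 = -3/10
Digits: (2, 4, 1, 9, 11, 3).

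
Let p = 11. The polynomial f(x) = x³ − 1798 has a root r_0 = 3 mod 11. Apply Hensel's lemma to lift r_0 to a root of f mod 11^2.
r_1 = 91 (mod 121)

Hensel: r_{i+1} = r_i − f(r_i)/f′(r_i) mod 11^{i+2}, where f′(x) = 3x². Iterate:
  r_0 = 3 (mod 11)
  r_1 = 91 (mod 121)
Final: r = 91 with f(r) ≡ 0 mod 11^2.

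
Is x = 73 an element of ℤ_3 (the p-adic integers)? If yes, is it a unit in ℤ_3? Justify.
x ∈ ℤ_3^× (unit); v_3(x) = 0

ℤ_3 = {x ∈ ℚ_3 : v_3(x) ≥ 0} and ℤ_3^× = {x ∈ ℤ_3 : v_3(x) = 0}. Here v_3(73) = v_3(num) − v_3(den) = 0; compare against these criteria.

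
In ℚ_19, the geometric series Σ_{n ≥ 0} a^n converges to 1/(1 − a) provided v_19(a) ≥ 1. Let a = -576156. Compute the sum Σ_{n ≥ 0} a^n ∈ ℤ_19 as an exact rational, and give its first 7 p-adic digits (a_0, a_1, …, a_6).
Σ a^n = 1/(1 − a) = 1/576157;  first 7 digits = (1, 0, 0, 11, 14, 18, 6)

v_19(a) = 3 ≥ 1, so the series converges in ℤ_19 to 1/(1 − a) = 1/(1 − (-576156)) = 1/576157. Expand this rational in ℤ_19: compute digits iteratively via d_i = x_i mod 19, x_{i+1} = (x_i − d_i)/19. The first 7 digits are (1, 0, 0, 11, 14, 18, 6).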